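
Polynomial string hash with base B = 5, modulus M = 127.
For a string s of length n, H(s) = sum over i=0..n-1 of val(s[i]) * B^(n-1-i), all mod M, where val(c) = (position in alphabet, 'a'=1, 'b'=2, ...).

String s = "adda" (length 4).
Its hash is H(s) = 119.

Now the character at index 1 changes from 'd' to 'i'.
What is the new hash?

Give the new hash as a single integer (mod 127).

val('d') = 4, val('i') = 9
Position k = 1, exponent = n-1-k = 2
B^2 mod M = 5^2 mod 127 = 25
Delta = (9 - 4) * 25 mod 127 = 125
New hash = (119 + 125) mod 127 = 117

Answer: 117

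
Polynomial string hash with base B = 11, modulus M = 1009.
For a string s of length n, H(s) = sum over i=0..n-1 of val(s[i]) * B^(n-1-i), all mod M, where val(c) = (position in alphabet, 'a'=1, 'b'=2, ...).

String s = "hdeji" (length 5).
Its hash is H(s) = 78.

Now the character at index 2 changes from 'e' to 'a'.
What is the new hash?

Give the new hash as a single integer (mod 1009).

Answer: 603

Derivation:
val('e') = 5, val('a') = 1
Position k = 2, exponent = n-1-k = 2
B^2 mod M = 11^2 mod 1009 = 121
Delta = (1 - 5) * 121 mod 1009 = 525
New hash = (78 + 525) mod 1009 = 603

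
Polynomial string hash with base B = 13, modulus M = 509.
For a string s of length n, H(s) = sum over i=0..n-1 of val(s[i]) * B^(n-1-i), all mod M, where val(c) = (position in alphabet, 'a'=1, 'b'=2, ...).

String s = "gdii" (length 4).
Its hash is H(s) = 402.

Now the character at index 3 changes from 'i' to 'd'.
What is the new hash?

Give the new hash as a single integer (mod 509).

val('i') = 9, val('d') = 4
Position k = 3, exponent = n-1-k = 0
B^0 mod M = 13^0 mod 509 = 1
Delta = (4 - 9) * 1 mod 509 = 504
New hash = (402 + 504) mod 509 = 397

Answer: 397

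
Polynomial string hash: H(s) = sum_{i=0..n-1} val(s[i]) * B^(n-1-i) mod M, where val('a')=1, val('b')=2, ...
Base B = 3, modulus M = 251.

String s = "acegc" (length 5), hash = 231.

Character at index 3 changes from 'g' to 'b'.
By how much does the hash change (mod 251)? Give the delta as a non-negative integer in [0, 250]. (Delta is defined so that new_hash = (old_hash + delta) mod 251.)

Answer: 236

Derivation:
Delta formula: (val(new) - val(old)) * B^(n-1-k) mod M
  val('b') - val('g') = 2 - 7 = -5
  B^(n-1-k) = 3^1 mod 251 = 3
  Delta = -5 * 3 mod 251 = 236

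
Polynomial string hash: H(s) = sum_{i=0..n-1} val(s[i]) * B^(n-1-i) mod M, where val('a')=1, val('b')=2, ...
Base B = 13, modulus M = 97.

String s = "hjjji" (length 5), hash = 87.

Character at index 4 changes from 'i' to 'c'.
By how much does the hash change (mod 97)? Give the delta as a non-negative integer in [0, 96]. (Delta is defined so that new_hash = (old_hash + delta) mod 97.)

Delta formula: (val(new) - val(old)) * B^(n-1-k) mod M
  val('c') - val('i') = 3 - 9 = -6
  B^(n-1-k) = 13^0 mod 97 = 1
  Delta = -6 * 1 mod 97 = 91

Answer: 91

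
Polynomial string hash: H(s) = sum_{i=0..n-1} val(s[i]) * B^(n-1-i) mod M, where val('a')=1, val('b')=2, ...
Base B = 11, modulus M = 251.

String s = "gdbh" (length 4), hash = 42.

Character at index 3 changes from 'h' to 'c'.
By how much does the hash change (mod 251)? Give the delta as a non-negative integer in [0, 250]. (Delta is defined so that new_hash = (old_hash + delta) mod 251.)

Answer: 246

Derivation:
Delta formula: (val(new) - val(old)) * B^(n-1-k) mod M
  val('c') - val('h') = 3 - 8 = -5
  B^(n-1-k) = 11^0 mod 251 = 1
  Delta = -5 * 1 mod 251 = 246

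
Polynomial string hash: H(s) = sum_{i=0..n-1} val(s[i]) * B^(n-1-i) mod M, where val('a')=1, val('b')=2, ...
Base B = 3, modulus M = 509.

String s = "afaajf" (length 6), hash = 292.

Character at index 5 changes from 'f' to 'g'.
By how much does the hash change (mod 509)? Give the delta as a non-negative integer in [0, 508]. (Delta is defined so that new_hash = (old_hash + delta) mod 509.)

Delta formula: (val(new) - val(old)) * B^(n-1-k) mod M
  val('g') - val('f') = 7 - 6 = 1
  B^(n-1-k) = 3^0 mod 509 = 1
  Delta = 1 * 1 mod 509 = 1

Answer: 1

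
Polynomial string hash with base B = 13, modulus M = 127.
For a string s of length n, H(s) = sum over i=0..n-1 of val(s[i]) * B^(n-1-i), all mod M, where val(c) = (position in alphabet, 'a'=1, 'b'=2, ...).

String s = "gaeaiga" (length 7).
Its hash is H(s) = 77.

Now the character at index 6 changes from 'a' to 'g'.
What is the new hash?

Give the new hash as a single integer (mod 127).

Answer: 83

Derivation:
val('a') = 1, val('g') = 7
Position k = 6, exponent = n-1-k = 0
B^0 mod M = 13^0 mod 127 = 1
Delta = (7 - 1) * 1 mod 127 = 6
New hash = (77 + 6) mod 127 = 83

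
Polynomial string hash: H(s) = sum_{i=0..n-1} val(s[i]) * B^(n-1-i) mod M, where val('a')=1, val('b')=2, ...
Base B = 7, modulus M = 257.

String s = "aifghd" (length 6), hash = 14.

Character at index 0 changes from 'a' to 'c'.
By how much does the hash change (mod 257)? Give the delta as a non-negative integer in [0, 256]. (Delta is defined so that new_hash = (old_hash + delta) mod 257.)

Answer: 204

Derivation:
Delta formula: (val(new) - val(old)) * B^(n-1-k) mod M
  val('c') - val('a') = 3 - 1 = 2
  B^(n-1-k) = 7^5 mod 257 = 102
  Delta = 2 * 102 mod 257 = 204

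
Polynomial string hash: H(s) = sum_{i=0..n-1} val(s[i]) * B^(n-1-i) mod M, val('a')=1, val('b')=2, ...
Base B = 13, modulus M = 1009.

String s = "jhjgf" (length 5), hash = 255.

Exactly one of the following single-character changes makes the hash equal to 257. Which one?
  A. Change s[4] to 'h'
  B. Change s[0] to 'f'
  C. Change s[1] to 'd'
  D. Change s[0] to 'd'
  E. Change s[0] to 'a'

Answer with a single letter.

Option A: s[4]='f'->'h', delta=(8-6)*13^0 mod 1009 = 2, hash=255+2 mod 1009 = 257 <-- target
Option B: s[0]='j'->'f', delta=(6-10)*13^4 mod 1009 = 782, hash=255+782 mod 1009 = 28
Option C: s[1]='h'->'d', delta=(4-8)*13^3 mod 1009 = 293, hash=255+293 mod 1009 = 548
Option D: s[0]='j'->'d', delta=(4-10)*13^4 mod 1009 = 164, hash=255+164 mod 1009 = 419
Option E: s[0]='j'->'a', delta=(1-10)*13^4 mod 1009 = 246, hash=255+246 mod 1009 = 501

Answer: A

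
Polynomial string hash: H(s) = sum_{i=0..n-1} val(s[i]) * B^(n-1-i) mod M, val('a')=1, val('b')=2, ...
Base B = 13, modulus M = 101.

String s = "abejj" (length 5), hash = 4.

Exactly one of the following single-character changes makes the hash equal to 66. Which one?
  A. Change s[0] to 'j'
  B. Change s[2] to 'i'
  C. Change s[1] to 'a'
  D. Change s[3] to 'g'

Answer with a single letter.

Option A: s[0]='a'->'j', delta=(10-1)*13^4 mod 101 = 4, hash=4+4 mod 101 = 8
Option B: s[2]='e'->'i', delta=(9-5)*13^2 mod 101 = 70, hash=4+70 mod 101 = 74
Option C: s[1]='b'->'a', delta=(1-2)*13^3 mod 101 = 25, hash=4+25 mod 101 = 29
Option D: s[3]='j'->'g', delta=(7-10)*13^1 mod 101 = 62, hash=4+62 mod 101 = 66 <-- target

Answer: D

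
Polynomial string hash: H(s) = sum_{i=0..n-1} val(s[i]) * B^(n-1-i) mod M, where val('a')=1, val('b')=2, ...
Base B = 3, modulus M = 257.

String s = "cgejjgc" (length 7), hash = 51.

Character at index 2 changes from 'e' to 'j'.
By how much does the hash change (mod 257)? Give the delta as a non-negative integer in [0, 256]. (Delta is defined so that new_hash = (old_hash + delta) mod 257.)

Answer: 148

Derivation:
Delta formula: (val(new) - val(old)) * B^(n-1-k) mod M
  val('j') - val('e') = 10 - 5 = 5
  B^(n-1-k) = 3^4 mod 257 = 81
  Delta = 5 * 81 mod 257 = 148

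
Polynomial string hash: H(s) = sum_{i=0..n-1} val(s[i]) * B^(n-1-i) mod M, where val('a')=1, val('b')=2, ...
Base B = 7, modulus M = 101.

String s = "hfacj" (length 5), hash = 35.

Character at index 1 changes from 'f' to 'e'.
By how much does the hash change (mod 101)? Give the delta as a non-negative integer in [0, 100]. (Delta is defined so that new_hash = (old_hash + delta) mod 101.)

Answer: 61

Derivation:
Delta formula: (val(new) - val(old)) * B^(n-1-k) mod M
  val('e') - val('f') = 5 - 6 = -1
  B^(n-1-k) = 7^3 mod 101 = 40
  Delta = -1 * 40 mod 101 = 61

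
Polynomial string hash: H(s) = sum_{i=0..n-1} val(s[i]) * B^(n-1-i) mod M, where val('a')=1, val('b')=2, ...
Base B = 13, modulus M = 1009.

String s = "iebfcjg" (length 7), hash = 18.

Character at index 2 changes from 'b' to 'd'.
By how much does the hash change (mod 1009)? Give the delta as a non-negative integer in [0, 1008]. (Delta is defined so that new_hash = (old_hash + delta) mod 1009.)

Delta formula: (val(new) - val(old)) * B^(n-1-k) mod M
  val('d') - val('b') = 4 - 2 = 2
  B^(n-1-k) = 13^4 mod 1009 = 309
  Delta = 2 * 309 mod 1009 = 618

Answer: 618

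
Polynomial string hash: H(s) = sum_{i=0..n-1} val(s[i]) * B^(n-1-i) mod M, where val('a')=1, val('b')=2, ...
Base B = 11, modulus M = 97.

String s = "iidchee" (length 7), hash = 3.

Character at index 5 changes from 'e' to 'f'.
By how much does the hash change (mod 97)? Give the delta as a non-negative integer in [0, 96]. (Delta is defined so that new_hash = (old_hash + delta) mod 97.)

Delta formula: (val(new) - val(old)) * B^(n-1-k) mod M
  val('f') - val('e') = 6 - 5 = 1
  B^(n-1-k) = 11^1 mod 97 = 11
  Delta = 1 * 11 mod 97 = 11

Answer: 11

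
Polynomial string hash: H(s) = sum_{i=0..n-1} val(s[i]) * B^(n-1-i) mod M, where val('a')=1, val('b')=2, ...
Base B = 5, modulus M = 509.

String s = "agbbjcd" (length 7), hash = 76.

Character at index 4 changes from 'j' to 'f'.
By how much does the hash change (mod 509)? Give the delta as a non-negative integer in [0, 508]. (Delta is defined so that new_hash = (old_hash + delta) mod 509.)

Delta formula: (val(new) - val(old)) * B^(n-1-k) mod M
  val('f') - val('j') = 6 - 10 = -4
  B^(n-1-k) = 5^2 mod 509 = 25
  Delta = -4 * 25 mod 509 = 409

Answer: 409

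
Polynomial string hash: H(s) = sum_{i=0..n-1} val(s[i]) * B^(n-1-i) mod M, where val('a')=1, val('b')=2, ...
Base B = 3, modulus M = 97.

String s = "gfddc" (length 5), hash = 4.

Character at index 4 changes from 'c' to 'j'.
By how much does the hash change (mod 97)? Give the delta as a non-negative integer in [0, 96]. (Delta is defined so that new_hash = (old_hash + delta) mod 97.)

Answer: 7

Derivation:
Delta formula: (val(new) - val(old)) * B^(n-1-k) mod M
  val('j') - val('c') = 10 - 3 = 7
  B^(n-1-k) = 3^0 mod 97 = 1
  Delta = 7 * 1 mod 97 = 7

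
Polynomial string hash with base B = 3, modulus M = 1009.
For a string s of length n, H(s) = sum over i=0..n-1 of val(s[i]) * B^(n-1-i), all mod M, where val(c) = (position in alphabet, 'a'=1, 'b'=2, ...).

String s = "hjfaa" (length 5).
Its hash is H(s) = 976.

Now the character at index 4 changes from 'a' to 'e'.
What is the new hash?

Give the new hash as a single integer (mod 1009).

val('a') = 1, val('e') = 5
Position k = 4, exponent = n-1-k = 0
B^0 mod M = 3^0 mod 1009 = 1
Delta = (5 - 1) * 1 mod 1009 = 4
New hash = (976 + 4) mod 1009 = 980

Answer: 980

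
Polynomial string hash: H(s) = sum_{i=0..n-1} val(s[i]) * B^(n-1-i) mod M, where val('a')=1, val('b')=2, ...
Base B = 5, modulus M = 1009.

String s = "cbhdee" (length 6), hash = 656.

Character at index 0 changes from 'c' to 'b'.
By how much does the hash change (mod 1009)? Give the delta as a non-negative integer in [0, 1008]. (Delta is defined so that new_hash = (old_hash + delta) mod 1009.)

Delta formula: (val(new) - val(old)) * B^(n-1-k) mod M
  val('b') - val('c') = 2 - 3 = -1
  B^(n-1-k) = 5^5 mod 1009 = 98
  Delta = -1 * 98 mod 1009 = 911

Answer: 911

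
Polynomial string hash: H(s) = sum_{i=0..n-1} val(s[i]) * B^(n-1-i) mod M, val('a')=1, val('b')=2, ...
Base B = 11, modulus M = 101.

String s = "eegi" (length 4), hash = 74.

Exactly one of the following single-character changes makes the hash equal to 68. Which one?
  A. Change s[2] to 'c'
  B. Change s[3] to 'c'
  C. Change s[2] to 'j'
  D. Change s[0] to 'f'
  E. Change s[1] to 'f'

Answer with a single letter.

Answer: B

Derivation:
Option A: s[2]='g'->'c', delta=(3-7)*11^1 mod 101 = 57, hash=74+57 mod 101 = 30
Option B: s[3]='i'->'c', delta=(3-9)*11^0 mod 101 = 95, hash=74+95 mod 101 = 68 <-- target
Option C: s[2]='g'->'j', delta=(10-7)*11^1 mod 101 = 33, hash=74+33 mod 101 = 6
Option D: s[0]='e'->'f', delta=(6-5)*11^3 mod 101 = 18, hash=74+18 mod 101 = 92
Option E: s[1]='e'->'f', delta=(6-5)*11^2 mod 101 = 20, hash=74+20 mod 101 = 94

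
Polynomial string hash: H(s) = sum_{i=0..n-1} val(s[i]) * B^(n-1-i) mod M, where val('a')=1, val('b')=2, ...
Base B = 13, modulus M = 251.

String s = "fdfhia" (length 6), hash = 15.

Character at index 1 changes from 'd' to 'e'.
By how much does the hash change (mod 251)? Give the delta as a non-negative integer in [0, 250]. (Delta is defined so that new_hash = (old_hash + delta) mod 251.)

Delta formula: (val(new) - val(old)) * B^(n-1-k) mod M
  val('e') - val('d') = 5 - 4 = 1
  B^(n-1-k) = 13^4 mod 251 = 198
  Delta = 1 * 198 mod 251 = 198

Answer: 198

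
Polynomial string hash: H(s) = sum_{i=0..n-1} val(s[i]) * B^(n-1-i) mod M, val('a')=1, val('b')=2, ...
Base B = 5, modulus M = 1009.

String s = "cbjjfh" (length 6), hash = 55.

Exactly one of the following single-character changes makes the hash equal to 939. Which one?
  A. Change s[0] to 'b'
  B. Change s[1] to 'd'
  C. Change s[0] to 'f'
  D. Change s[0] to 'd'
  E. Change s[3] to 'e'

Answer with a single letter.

Option A: s[0]='c'->'b', delta=(2-3)*5^5 mod 1009 = 911, hash=55+911 mod 1009 = 966
Option B: s[1]='b'->'d', delta=(4-2)*5^4 mod 1009 = 241, hash=55+241 mod 1009 = 296
Option C: s[0]='c'->'f', delta=(6-3)*5^5 mod 1009 = 294, hash=55+294 mod 1009 = 349
Option D: s[0]='c'->'d', delta=(4-3)*5^5 mod 1009 = 98, hash=55+98 mod 1009 = 153
Option E: s[3]='j'->'e', delta=(5-10)*5^2 mod 1009 = 884, hash=55+884 mod 1009 = 939 <-- target

Answer: E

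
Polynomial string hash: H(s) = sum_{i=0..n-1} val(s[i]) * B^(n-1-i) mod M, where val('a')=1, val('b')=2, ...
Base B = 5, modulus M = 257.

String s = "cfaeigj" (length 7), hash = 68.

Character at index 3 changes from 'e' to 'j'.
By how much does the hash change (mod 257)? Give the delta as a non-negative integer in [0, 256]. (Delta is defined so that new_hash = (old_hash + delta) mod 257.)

Delta formula: (val(new) - val(old)) * B^(n-1-k) mod M
  val('j') - val('e') = 10 - 5 = 5
  B^(n-1-k) = 5^3 mod 257 = 125
  Delta = 5 * 125 mod 257 = 111

Answer: 111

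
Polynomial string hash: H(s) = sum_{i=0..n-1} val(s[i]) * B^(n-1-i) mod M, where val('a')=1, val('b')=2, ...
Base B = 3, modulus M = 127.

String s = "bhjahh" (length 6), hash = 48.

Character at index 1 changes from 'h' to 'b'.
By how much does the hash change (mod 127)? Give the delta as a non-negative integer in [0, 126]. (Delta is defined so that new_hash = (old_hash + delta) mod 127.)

Delta formula: (val(new) - val(old)) * B^(n-1-k) mod M
  val('b') - val('h') = 2 - 8 = -6
  B^(n-1-k) = 3^4 mod 127 = 81
  Delta = -6 * 81 mod 127 = 22

Answer: 22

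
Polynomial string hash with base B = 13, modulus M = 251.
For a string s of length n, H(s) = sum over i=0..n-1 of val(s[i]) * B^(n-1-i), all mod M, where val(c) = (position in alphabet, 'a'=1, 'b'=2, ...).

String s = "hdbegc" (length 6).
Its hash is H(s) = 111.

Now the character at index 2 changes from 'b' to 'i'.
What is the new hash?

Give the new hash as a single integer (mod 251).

Answer: 179

Derivation:
val('b') = 2, val('i') = 9
Position k = 2, exponent = n-1-k = 3
B^3 mod M = 13^3 mod 251 = 189
Delta = (9 - 2) * 189 mod 251 = 68
New hash = (111 + 68) mod 251 = 179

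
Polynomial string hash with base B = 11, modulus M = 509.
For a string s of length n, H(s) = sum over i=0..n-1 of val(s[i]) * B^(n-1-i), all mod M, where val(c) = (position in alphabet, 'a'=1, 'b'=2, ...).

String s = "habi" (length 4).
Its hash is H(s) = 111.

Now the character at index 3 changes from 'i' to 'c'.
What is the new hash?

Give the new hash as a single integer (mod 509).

Answer: 105

Derivation:
val('i') = 9, val('c') = 3
Position k = 3, exponent = n-1-k = 0
B^0 mod M = 11^0 mod 509 = 1
Delta = (3 - 9) * 1 mod 509 = 503
New hash = (111 + 503) mod 509 = 105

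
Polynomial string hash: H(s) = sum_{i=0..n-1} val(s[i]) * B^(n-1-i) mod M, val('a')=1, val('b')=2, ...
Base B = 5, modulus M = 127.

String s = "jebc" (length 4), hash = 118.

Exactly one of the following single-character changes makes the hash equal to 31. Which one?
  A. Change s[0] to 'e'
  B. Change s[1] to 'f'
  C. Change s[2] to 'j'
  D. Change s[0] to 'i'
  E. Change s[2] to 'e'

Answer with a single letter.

Answer: C

Derivation:
Option A: s[0]='j'->'e', delta=(5-10)*5^3 mod 127 = 10, hash=118+10 mod 127 = 1
Option B: s[1]='e'->'f', delta=(6-5)*5^2 mod 127 = 25, hash=118+25 mod 127 = 16
Option C: s[2]='b'->'j', delta=(10-2)*5^1 mod 127 = 40, hash=118+40 mod 127 = 31 <-- target
Option D: s[0]='j'->'i', delta=(9-10)*5^3 mod 127 = 2, hash=118+2 mod 127 = 120
Option E: s[2]='b'->'e', delta=(5-2)*5^1 mod 127 = 15, hash=118+15 mod 127 = 6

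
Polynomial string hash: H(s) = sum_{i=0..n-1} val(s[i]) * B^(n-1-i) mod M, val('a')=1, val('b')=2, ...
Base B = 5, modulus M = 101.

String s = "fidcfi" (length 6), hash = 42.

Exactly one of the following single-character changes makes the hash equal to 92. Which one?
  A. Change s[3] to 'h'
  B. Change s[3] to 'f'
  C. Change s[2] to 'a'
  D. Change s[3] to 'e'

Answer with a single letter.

Answer: D

Derivation:
Option A: s[3]='c'->'h', delta=(8-3)*5^2 mod 101 = 24, hash=42+24 mod 101 = 66
Option B: s[3]='c'->'f', delta=(6-3)*5^2 mod 101 = 75, hash=42+75 mod 101 = 16
Option C: s[2]='d'->'a', delta=(1-4)*5^3 mod 101 = 29, hash=42+29 mod 101 = 71
Option D: s[3]='c'->'e', delta=(5-3)*5^2 mod 101 = 50, hash=42+50 mod 101 = 92 <-- target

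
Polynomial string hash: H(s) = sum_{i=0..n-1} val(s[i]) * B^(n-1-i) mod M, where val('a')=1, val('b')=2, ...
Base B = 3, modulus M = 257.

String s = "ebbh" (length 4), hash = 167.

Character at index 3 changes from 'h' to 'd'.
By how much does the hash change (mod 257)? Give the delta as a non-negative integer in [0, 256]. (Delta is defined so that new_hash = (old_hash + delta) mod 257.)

Answer: 253

Derivation:
Delta formula: (val(new) - val(old)) * B^(n-1-k) mod M
  val('d') - val('h') = 4 - 8 = -4
  B^(n-1-k) = 3^0 mod 257 = 1
  Delta = -4 * 1 mod 257 = 253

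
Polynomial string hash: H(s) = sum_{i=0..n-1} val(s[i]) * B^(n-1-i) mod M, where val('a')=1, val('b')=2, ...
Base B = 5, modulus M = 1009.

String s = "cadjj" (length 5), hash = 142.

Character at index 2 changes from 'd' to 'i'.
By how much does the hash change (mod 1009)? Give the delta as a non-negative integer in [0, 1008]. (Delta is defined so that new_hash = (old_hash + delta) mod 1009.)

Answer: 125

Derivation:
Delta formula: (val(new) - val(old)) * B^(n-1-k) mod M
  val('i') - val('d') = 9 - 4 = 5
  B^(n-1-k) = 5^2 mod 1009 = 25
  Delta = 5 * 25 mod 1009 = 125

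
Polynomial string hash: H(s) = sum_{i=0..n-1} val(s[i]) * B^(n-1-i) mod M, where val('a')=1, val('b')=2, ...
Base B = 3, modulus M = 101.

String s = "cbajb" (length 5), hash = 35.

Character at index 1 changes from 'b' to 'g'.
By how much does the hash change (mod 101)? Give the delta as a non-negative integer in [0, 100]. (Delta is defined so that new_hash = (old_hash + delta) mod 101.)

Delta formula: (val(new) - val(old)) * B^(n-1-k) mod M
  val('g') - val('b') = 7 - 2 = 5
  B^(n-1-k) = 3^3 mod 101 = 27
  Delta = 5 * 27 mod 101 = 34

Answer: 34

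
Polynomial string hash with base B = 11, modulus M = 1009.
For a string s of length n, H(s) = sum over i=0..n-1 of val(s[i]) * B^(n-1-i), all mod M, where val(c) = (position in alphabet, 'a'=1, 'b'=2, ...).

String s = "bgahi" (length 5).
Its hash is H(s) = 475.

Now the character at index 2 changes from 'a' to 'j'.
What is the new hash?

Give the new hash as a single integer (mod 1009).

val('a') = 1, val('j') = 10
Position k = 2, exponent = n-1-k = 2
B^2 mod M = 11^2 mod 1009 = 121
Delta = (10 - 1) * 121 mod 1009 = 80
New hash = (475 + 80) mod 1009 = 555

Answer: 555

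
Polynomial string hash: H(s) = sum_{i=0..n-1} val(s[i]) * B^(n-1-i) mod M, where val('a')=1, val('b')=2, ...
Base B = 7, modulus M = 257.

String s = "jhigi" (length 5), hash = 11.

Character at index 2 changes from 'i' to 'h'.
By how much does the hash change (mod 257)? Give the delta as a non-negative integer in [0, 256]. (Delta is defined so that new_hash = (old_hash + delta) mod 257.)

Answer: 208

Derivation:
Delta formula: (val(new) - val(old)) * B^(n-1-k) mod M
  val('h') - val('i') = 8 - 9 = -1
  B^(n-1-k) = 7^2 mod 257 = 49
  Delta = -1 * 49 mod 257 = 208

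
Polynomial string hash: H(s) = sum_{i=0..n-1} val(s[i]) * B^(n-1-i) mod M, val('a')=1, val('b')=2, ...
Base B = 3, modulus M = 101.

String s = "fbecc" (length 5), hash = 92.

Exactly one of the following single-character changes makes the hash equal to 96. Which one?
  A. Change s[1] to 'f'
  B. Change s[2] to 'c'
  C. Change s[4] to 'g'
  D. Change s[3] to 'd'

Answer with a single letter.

Answer: C

Derivation:
Option A: s[1]='b'->'f', delta=(6-2)*3^3 mod 101 = 7, hash=92+7 mod 101 = 99
Option B: s[2]='e'->'c', delta=(3-5)*3^2 mod 101 = 83, hash=92+83 mod 101 = 74
Option C: s[4]='c'->'g', delta=(7-3)*3^0 mod 101 = 4, hash=92+4 mod 101 = 96 <-- target
Option D: s[3]='c'->'d', delta=(4-3)*3^1 mod 101 = 3, hash=92+3 mod 101 = 95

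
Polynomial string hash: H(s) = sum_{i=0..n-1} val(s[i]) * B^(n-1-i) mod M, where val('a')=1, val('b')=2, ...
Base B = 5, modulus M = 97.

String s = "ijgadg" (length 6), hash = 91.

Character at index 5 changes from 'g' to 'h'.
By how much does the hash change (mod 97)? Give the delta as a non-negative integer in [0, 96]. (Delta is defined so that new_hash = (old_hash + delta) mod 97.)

Answer: 1

Derivation:
Delta formula: (val(new) - val(old)) * B^(n-1-k) mod M
  val('h') - val('g') = 8 - 7 = 1
  B^(n-1-k) = 5^0 mod 97 = 1
  Delta = 1 * 1 mod 97 = 1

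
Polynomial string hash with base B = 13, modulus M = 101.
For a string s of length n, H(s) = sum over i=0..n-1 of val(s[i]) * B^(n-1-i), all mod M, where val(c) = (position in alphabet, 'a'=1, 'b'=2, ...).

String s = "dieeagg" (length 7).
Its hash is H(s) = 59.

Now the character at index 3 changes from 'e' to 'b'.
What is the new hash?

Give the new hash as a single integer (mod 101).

Answer: 33

Derivation:
val('e') = 5, val('b') = 2
Position k = 3, exponent = n-1-k = 3
B^3 mod M = 13^3 mod 101 = 76
Delta = (2 - 5) * 76 mod 101 = 75
New hash = (59 + 75) mod 101 = 33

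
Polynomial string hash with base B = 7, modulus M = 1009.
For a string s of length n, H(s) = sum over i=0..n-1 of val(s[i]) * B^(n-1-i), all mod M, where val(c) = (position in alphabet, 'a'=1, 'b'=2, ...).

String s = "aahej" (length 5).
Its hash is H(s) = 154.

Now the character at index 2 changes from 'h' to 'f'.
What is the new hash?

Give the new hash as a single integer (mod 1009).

val('h') = 8, val('f') = 6
Position k = 2, exponent = n-1-k = 2
B^2 mod M = 7^2 mod 1009 = 49
Delta = (6 - 8) * 49 mod 1009 = 911
New hash = (154 + 911) mod 1009 = 56

Answer: 56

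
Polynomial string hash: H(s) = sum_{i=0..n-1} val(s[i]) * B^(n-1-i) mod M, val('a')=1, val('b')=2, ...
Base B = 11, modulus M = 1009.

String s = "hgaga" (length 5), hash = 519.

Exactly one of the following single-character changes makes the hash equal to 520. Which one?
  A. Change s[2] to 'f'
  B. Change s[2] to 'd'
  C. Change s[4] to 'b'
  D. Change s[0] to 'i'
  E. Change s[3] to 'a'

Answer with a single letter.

Option A: s[2]='a'->'f', delta=(6-1)*11^2 mod 1009 = 605, hash=519+605 mod 1009 = 115
Option B: s[2]='a'->'d', delta=(4-1)*11^2 mod 1009 = 363, hash=519+363 mod 1009 = 882
Option C: s[4]='a'->'b', delta=(2-1)*11^0 mod 1009 = 1, hash=519+1 mod 1009 = 520 <-- target
Option D: s[0]='h'->'i', delta=(9-8)*11^4 mod 1009 = 515, hash=519+515 mod 1009 = 25
Option E: s[3]='g'->'a', delta=(1-7)*11^1 mod 1009 = 943, hash=519+943 mod 1009 = 453

Answer: C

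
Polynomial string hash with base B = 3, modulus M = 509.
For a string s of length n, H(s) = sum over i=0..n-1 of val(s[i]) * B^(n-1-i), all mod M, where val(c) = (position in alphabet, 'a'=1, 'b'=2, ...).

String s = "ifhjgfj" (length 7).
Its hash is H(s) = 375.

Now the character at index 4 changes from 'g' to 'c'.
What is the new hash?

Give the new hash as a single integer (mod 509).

val('g') = 7, val('c') = 3
Position k = 4, exponent = n-1-k = 2
B^2 mod M = 3^2 mod 509 = 9
Delta = (3 - 7) * 9 mod 509 = 473
New hash = (375 + 473) mod 509 = 339

Answer: 339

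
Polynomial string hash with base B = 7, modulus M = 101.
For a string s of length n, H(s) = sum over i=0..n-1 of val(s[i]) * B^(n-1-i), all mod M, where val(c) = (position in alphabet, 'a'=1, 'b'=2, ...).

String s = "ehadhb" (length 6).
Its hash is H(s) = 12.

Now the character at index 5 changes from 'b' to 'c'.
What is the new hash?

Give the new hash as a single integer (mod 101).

val('b') = 2, val('c') = 3
Position k = 5, exponent = n-1-k = 0
B^0 mod M = 7^0 mod 101 = 1
Delta = (3 - 2) * 1 mod 101 = 1
New hash = (12 + 1) mod 101 = 13

Answer: 13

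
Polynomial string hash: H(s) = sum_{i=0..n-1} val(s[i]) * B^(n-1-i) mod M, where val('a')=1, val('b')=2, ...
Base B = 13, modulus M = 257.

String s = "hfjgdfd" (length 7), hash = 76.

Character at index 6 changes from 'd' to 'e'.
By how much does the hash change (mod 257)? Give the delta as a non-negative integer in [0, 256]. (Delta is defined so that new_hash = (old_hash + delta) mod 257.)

Delta formula: (val(new) - val(old)) * B^(n-1-k) mod M
  val('e') - val('d') = 5 - 4 = 1
  B^(n-1-k) = 13^0 mod 257 = 1
  Delta = 1 * 1 mod 257 = 1

Answer: 1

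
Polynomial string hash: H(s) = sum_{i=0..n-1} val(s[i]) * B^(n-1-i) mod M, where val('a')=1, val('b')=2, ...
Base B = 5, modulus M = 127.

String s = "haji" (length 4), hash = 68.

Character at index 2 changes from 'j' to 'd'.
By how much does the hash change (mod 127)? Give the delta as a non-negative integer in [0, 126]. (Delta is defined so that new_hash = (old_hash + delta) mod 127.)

Answer: 97

Derivation:
Delta formula: (val(new) - val(old)) * B^(n-1-k) mod M
  val('d') - val('j') = 4 - 10 = -6
  B^(n-1-k) = 5^1 mod 127 = 5
  Delta = -6 * 5 mod 127 = 97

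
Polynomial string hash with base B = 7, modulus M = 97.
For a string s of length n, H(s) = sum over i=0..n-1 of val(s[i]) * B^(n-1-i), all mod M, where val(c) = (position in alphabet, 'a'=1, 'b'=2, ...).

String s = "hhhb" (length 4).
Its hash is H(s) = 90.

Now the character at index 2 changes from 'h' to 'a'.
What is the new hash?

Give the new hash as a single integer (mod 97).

val('h') = 8, val('a') = 1
Position k = 2, exponent = n-1-k = 1
B^1 mod M = 7^1 mod 97 = 7
Delta = (1 - 8) * 7 mod 97 = 48
New hash = (90 + 48) mod 97 = 41

Answer: 41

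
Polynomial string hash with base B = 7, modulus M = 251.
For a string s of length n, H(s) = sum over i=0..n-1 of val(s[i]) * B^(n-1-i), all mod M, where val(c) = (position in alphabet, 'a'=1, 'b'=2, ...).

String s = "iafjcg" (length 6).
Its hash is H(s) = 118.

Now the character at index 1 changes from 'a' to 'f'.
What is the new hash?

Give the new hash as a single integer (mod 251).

val('a') = 1, val('f') = 6
Position k = 1, exponent = n-1-k = 4
B^4 mod M = 7^4 mod 251 = 142
Delta = (6 - 1) * 142 mod 251 = 208
New hash = (118 + 208) mod 251 = 75

Answer: 75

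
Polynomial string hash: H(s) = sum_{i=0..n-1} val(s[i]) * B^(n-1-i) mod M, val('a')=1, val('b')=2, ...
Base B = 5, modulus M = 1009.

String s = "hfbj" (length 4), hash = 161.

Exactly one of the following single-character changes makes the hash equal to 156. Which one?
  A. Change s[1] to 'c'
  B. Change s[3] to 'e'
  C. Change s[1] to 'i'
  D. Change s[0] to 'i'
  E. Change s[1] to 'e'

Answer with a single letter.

Answer: B

Derivation:
Option A: s[1]='f'->'c', delta=(3-6)*5^2 mod 1009 = 934, hash=161+934 mod 1009 = 86
Option B: s[3]='j'->'e', delta=(5-10)*5^0 mod 1009 = 1004, hash=161+1004 mod 1009 = 156 <-- target
Option C: s[1]='f'->'i', delta=(9-6)*5^2 mod 1009 = 75, hash=161+75 mod 1009 = 236
Option D: s[0]='h'->'i', delta=(9-8)*5^3 mod 1009 = 125, hash=161+125 mod 1009 = 286
Option E: s[1]='f'->'e', delta=(5-6)*5^2 mod 1009 = 984, hash=161+984 mod 1009 = 136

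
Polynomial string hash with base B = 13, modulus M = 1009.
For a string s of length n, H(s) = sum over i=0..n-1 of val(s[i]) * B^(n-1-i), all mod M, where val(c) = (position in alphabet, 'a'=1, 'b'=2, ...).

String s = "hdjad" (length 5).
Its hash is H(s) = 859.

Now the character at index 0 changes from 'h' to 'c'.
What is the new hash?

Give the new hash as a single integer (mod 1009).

Answer: 323

Derivation:
val('h') = 8, val('c') = 3
Position k = 0, exponent = n-1-k = 4
B^4 mod M = 13^4 mod 1009 = 309
Delta = (3 - 8) * 309 mod 1009 = 473
New hash = (859 + 473) mod 1009 = 323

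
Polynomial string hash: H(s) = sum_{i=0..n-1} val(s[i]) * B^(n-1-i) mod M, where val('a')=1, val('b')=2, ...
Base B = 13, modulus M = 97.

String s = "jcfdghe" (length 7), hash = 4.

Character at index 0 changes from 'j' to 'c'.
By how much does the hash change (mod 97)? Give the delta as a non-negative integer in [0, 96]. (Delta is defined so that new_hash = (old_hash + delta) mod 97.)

Answer: 56

Derivation:
Delta formula: (val(new) - val(old)) * B^(n-1-k) mod M
  val('c') - val('j') = 3 - 10 = -7
  B^(n-1-k) = 13^6 mod 97 = 89
  Delta = -7 * 89 mod 97 = 56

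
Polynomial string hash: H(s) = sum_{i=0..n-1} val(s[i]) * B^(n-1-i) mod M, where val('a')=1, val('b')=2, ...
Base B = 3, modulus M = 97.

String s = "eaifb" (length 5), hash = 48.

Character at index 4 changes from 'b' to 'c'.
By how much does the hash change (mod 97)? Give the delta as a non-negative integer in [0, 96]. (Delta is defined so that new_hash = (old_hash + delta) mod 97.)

Delta formula: (val(new) - val(old)) * B^(n-1-k) mod M
  val('c') - val('b') = 3 - 2 = 1
  B^(n-1-k) = 3^0 mod 97 = 1
  Delta = 1 * 1 mod 97 = 1

Answer: 1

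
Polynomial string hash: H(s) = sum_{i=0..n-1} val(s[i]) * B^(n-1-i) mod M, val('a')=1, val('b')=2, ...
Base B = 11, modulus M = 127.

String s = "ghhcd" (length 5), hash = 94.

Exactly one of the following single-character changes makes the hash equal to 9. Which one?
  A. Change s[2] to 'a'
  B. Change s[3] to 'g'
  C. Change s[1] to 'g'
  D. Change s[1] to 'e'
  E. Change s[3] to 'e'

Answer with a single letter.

Answer: A

Derivation:
Option A: s[2]='h'->'a', delta=(1-8)*11^2 mod 127 = 42, hash=94+42 mod 127 = 9 <-- target
Option B: s[3]='c'->'g', delta=(7-3)*11^1 mod 127 = 44, hash=94+44 mod 127 = 11
Option C: s[1]='h'->'g', delta=(7-8)*11^3 mod 127 = 66, hash=94+66 mod 127 = 33
Option D: s[1]='h'->'e', delta=(5-8)*11^3 mod 127 = 71, hash=94+71 mod 127 = 38
Option E: s[3]='c'->'e', delta=(5-3)*11^1 mod 127 = 22, hash=94+22 mod 127 = 116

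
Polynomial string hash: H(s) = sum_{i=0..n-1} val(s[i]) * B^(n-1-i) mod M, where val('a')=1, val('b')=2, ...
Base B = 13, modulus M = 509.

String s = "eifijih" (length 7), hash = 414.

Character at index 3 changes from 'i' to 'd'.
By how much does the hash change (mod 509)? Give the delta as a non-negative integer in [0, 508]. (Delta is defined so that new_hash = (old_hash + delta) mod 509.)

Answer: 213

Derivation:
Delta formula: (val(new) - val(old)) * B^(n-1-k) mod M
  val('d') - val('i') = 4 - 9 = -5
  B^(n-1-k) = 13^3 mod 509 = 161
  Delta = -5 * 161 mod 509 = 213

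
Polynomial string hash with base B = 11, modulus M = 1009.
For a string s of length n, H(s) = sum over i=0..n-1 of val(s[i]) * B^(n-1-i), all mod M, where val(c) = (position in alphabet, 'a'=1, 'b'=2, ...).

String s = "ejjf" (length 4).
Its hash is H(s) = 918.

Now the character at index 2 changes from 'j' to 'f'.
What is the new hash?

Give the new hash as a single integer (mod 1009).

val('j') = 10, val('f') = 6
Position k = 2, exponent = n-1-k = 1
B^1 mod M = 11^1 mod 1009 = 11
Delta = (6 - 10) * 11 mod 1009 = 965
New hash = (918 + 965) mod 1009 = 874

Answer: 874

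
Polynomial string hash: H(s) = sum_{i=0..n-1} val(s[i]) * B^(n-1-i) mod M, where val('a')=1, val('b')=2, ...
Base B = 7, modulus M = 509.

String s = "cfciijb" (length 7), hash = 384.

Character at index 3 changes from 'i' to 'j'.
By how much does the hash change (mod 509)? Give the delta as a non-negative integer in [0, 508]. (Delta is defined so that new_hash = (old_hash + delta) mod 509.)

Answer: 343

Derivation:
Delta formula: (val(new) - val(old)) * B^(n-1-k) mod M
  val('j') - val('i') = 10 - 9 = 1
  B^(n-1-k) = 7^3 mod 509 = 343
  Delta = 1 * 343 mod 509 = 343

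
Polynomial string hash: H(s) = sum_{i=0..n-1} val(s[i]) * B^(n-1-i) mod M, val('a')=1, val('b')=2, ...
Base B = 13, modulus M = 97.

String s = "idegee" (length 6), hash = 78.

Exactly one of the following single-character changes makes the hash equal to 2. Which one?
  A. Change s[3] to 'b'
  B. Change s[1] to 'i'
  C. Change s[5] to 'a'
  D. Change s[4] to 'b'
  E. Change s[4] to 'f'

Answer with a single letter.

Answer: B

Derivation:
Option A: s[3]='g'->'b', delta=(2-7)*13^2 mod 97 = 28, hash=78+28 mod 97 = 9
Option B: s[1]='d'->'i', delta=(9-4)*13^4 mod 97 = 21, hash=78+21 mod 97 = 2 <-- target
Option C: s[5]='e'->'a', delta=(1-5)*13^0 mod 97 = 93, hash=78+93 mod 97 = 74
Option D: s[4]='e'->'b', delta=(2-5)*13^1 mod 97 = 58, hash=78+58 mod 97 = 39
Option E: s[4]='e'->'f', delta=(6-5)*13^1 mod 97 = 13, hash=78+13 mod 97 = 91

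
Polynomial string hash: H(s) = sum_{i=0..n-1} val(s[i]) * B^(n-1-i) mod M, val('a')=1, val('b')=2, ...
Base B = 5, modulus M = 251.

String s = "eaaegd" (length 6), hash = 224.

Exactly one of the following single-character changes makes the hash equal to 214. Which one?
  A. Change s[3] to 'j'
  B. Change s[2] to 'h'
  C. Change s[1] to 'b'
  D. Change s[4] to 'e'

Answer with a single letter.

Answer: D

Derivation:
Option A: s[3]='e'->'j', delta=(10-5)*5^2 mod 251 = 125, hash=224+125 mod 251 = 98
Option B: s[2]='a'->'h', delta=(8-1)*5^3 mod 251 = 122, hash=224+122 mod 251 = 95
Option C: s[1]='a'->'b', delta=(2-1)*5^4 mod 251 = 123, hash=224+123 mod 251 = 96
Option D: s[4]='g'->'e', delta=(5-7)*5^1 mod 251 = 241, hash=224+241 mod 251 = 214 <-- target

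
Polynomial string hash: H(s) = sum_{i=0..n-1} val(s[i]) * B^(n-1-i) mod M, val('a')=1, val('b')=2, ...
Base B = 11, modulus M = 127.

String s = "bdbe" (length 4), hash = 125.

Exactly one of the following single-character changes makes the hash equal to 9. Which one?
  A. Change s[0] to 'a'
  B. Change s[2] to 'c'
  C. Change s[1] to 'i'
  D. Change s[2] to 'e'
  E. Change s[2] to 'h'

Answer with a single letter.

Option A: s[0]='b'->'a', delta=(1-2)*11^3 mod 127 = 66, hash=125+66 mod 127 = 64
Option B: s[2]='b'->'c', delta=(3-2)*11^1 mod 127 = 11, hash=125+11 mod 127 = 9 <-- target
Option C: s[1]='d'->'i', delta=(9-4)*11^2 mod 127 = 97, hash=125+97 mod 127 = 95
Option D: s[2]='b'->'e', delta=(5-2)*11^1 mod 127 = 33, hash=125+33 mod 127 = 31
Option E: s[2]='b'->'h', delta=(8-2)*11^1 mod 127 = 66, hash=125+66 mod 127 = 64

Answer: B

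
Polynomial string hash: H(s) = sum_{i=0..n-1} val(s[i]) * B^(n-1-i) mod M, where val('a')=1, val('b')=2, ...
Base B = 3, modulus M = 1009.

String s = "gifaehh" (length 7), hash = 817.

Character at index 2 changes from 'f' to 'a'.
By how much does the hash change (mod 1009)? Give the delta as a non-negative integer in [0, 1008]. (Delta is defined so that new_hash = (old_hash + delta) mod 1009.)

Answer: 604

Derivation:
Delta formula: (val(new) - val(old)) * B^(n-1-k) mod M
  val('a') - val('f') = 1 - 6 = -5
  B^(n-1-k) = 3^4 mod 1009 = 81
  Delta = -5 * 81 mod 1009 = 604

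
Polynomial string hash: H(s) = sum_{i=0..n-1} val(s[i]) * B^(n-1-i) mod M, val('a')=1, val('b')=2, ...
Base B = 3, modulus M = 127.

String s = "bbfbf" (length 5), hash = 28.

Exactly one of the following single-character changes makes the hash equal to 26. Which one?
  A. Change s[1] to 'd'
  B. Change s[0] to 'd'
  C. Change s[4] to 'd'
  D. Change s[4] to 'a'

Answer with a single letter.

Option A: s[1]='b'->'d', delta=(4-2)*3^3 mod 127 = 54, hash=28+54 mod 127 = 82
Option B: s[0]='b'->'d', delta=(4-2)*3^4 mod 127 = 35, hash=28+35 mod 127 = 63
Option C: s[4]='f'->'d', delta=(4-6)*3^0 mod 127 = 125, hash=28+125 mod 127 = 26 <-- target
Option D: s[4]='f'->'a', delta=(1-6)*3^0 mod 127 = 122, hash=28+122 mod 127 = 23

Answer: C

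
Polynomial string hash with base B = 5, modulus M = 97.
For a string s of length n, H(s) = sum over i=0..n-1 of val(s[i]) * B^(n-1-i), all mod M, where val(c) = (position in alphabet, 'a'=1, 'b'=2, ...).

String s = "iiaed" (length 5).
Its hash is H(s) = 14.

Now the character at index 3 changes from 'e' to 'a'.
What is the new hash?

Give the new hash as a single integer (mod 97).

Answer: 91

Derivation:
val('e') = 5, val('a') = 1
Position k = 3, exponent = n-1-k = 1
B^1 mod M = 5^1 mod 97 = 5
Delta = (1 - 5) * 5 mod 97 = 77
New hash = (14 + 77) mod 97 = 91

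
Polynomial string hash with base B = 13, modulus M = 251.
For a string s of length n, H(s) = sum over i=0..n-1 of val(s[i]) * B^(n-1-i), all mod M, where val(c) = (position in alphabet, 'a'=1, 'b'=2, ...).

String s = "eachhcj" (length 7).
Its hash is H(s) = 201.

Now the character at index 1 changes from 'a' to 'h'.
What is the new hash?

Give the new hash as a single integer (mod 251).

val('a') = 1, val('h') = 8
Position k = 1, exponent = n-1-k = 5
B^5 mod M = 13^5 mod 251 = 64
Delta = (8 - 1) * 64 mod 251 = 197
New hash = (201 + 197) mod 251 = 147

Answer: 147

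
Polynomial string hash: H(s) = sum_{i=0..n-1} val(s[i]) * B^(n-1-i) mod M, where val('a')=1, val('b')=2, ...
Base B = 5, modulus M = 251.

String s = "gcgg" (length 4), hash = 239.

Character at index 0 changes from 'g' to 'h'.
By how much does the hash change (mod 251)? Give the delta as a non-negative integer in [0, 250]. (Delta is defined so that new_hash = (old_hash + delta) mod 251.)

Answer: 125

Derivation:
Delta formula: (val(new) - val(old)) * B^(n-1-k) mod M
  val('h') - val('g') = 8 - 7 = 1
  B^(n-1-k) = 5^3 mod 251 = 125
  Delta = 1 * 125 mod 251 = 125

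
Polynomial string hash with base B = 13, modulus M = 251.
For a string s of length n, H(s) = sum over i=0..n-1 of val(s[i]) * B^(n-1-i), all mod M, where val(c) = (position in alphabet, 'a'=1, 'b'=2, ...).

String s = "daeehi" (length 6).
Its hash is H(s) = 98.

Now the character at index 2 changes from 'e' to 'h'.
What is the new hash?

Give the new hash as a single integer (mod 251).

val('e') = 5, val('h') = 8
Position k = 2, exponent = n-1-k = 3
B^3 mod M = 13^3 mod 251 = 189
Delta = (8 - 5) * 189 mod 251 = 65
New hash = (98 + 65) mod 251 = 163

Answer: 163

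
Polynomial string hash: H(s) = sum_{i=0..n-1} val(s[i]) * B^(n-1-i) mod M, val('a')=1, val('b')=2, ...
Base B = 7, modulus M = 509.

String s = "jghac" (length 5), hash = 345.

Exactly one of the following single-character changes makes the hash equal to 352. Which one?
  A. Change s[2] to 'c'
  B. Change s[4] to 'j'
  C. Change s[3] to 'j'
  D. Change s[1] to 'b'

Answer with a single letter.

Answer: B

Derivation:
Option A: s[2]='h'->'c', delta=(3-8)*7^2 mod 509 = 264, hash=345+264 mod 509 = 100
Option B: s[4]='c'->'j', delta=(10-3)*7^0 mod 509 = 7, hash=345+7 mod 509 = 352 <-- target
Option C: s[3]='a'->'j', delta=(10-1)*7^1 mod 509 = 63, hash=345+63 mod 509 = 408
Option D: s[1]='g'->'b', delta=(2-7)*7^3 mod 509 = 321, hash=345+321 mod 509 = 157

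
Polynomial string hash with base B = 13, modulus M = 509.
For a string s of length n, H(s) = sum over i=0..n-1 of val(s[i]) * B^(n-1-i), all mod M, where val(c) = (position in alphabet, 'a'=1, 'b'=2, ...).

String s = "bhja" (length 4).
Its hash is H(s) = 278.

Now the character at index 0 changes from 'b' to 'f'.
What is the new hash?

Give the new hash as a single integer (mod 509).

val('b') = 2, val('f') = 6
Position k = 0, exponent = n-1-k = 3
B^3 mod M = 13^3 mod 509 = 161
Delta = (6 - 2) * 161 mod 509 = 135
New hash = (278 + 135) mod 509 = 413

Answer: 413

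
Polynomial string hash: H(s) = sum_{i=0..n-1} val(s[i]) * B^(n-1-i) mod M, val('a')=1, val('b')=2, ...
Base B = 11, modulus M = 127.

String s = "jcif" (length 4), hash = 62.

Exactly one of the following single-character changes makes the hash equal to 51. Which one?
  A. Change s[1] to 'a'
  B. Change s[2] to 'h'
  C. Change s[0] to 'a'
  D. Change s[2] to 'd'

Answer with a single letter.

Option A: s[1]='c'->'a', delta=(1-3)*11^2 mod 127 = 12, hash=62+12 mod 127 = 74
Option B: s[2]='i'->'h', delta=(8-9)*11^1 mod 127 = 116, hash=62+116 mod 127 = 51 <-- target
Option C: s[0]='j'->'a', delta=(1-10)*11^3 mod 127 = 86, hash=62+86 mod 127 = 21
Option D: s[2]='i'->'d', delta=(4-9)*11^1 mod 127 = 72, hash=62+72 mod 127 = 7

Answer: B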